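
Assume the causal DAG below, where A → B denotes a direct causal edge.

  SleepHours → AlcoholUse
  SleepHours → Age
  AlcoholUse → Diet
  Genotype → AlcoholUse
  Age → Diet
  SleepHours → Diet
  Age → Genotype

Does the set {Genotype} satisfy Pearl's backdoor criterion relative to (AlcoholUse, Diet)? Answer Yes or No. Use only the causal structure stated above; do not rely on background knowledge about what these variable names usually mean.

Backdoor paths from AlcoholUse to Diet (paths whose first edge points into AlcoholUse):
  P1: AlcoholUse <- SleepHours -> Age -> Diet
  P2: AlcoholUse <- SleepHours -> Diet
  P3: AlcoholUse <- Genotype <- Age <- SleepHours -> Diet
  P4: AlcoholUse <- Genotype <- Age -> Diet
Condition 1 (no descendant of AlcoholUse in the set): holds — descendants of AlcoholUse are {Diet}; none are in {Genotype}.
Condition 2 (every backdoor path blocked by {Genotype}):
  P1: open — no interior node is in the conditioning set.
  P2: open — no interior node is in the conditioning set.
  P3: blocked at chain node Genotype ∈ conditioning set.
  P4: blocked at chain node Genotype ∈ conditioning set.
{Genotype} does not satisfy the backdoor criterion.

No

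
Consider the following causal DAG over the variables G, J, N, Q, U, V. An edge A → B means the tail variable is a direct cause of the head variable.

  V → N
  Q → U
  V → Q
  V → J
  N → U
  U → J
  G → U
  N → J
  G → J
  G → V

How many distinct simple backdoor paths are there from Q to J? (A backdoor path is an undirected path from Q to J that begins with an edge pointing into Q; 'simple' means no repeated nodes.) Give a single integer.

A backdoor path from Q to J is any simple undirected path whose first edge points into Q (i.e. leaves Q via a parent).
Parents of Q: {V}.
Enumerating:
  P1: Q <- V <- G -> U <- N -> J
  P2: Q <- V <- G -> U -> J
  P3: Q <- V <- G -> J
  P4: Q <- V -> N -> U <- G -> J
  P5: Q <- V -> N -> U -> J
  P6: Q <- V -> N -> J
  P7: Q <- V -> J
That exhausts the simple backdoor paths. Count: 7.

7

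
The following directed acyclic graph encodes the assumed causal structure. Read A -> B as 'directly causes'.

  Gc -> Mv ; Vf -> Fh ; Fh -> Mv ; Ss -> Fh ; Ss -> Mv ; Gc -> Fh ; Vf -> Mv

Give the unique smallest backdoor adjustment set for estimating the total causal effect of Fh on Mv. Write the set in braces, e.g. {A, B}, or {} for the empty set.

{Gc, Ss, Vf}

Variables eligible for adjustment (non-descendants of Fh, excluding Fh and Mv): {Gc, Ss, Vf}.
Backdoor paths from Fh to Mv:
  P1: Fh <- Vf -> Mv
  P2: Fh <- Gc -> Mv
  P3: Fh <- Ss -> Mv
The empty set is not sufficient: P1 (Fh <- Vf -> Mv) has no collider blocking it and no conditioned non-collider, so it is open.
Try {Gc, Ss, Vf}:
  P1: blocked at fork node Vf ∈ conditioning set.
  P2: blocked at fork node Gc ∈ conditioning set.
  P3: blocked at fork node Ss ∈ conditioning set.
{Gc, Ss, Vf} contains no descendant of Fh and blocks every backdoor path.
Every element of {Gc, Ss, Vf} is needed (dropping Gc leaves P2 open; dropping Ss leaves P3 open; dropping Vf leaves P1 open), so no proper subset is valid.
Among all size-3 subsets of the eligible variables, only {Gc, Ss, Vf} blocks every backdoor path, so it is the unique smallest valid adjustment set.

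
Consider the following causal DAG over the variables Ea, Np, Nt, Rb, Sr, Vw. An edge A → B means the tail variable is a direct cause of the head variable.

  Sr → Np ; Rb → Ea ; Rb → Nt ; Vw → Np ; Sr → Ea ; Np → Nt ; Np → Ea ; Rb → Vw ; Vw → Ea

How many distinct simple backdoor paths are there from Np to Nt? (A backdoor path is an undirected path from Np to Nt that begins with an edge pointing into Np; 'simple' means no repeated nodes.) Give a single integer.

A backdoor path from Np to Nt is any simple undirected path whose first edge points into Np (i.e. leaves Np via a parent).
Parents of Np: {Sr, Vw}.
Enumerating:
  P1: Np <- Vw <- Rb -> Nt
  P2: Np <- Vw -> Ea <- Rb -> Nt
  P3: Np <- Sr -> Ea <- Rb -> Nt
  P4: Np <- Sr -> Ea <- Vw <- Rb -> Nt
That exhausts the simple backdoor paths. Count: 4.

4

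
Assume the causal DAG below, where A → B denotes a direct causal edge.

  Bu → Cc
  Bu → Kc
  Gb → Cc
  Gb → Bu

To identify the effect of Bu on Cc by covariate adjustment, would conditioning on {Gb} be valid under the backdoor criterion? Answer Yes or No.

Yes

Backdoor paths from Bu to Cc (paths whose first edge points into Bu):
  P1: Bu <- Gb -> Cc
Condition 1 (no descendant of Bu in the set): holds — descendants of Bu are {Cc, Kc}; none are in {Gb}.
Condition 2 (every backdoor path blocked by {Gb}):
  P1: blocked at fork node Gb ∈ conditioning set.
{Gb} satisfies the backdoor criterion.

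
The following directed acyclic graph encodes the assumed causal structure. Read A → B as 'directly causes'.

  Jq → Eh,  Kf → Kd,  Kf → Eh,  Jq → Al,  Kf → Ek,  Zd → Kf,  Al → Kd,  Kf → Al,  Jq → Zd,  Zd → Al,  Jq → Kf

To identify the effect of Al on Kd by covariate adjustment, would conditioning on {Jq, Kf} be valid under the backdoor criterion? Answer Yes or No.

Yes

Backdoor paths from Al to Kd (paths whose first edge points into Al):
  P1: Al <- Jq -> Zd -> Kf -> Kd
  P2: Al <- Jq -> Kf -> Kd
  P3: Al <- Jq -> Eh <- Kf -> Kd
  P4: Al <- Zd <- Jq -> Kf -> Kd
  P5: Al <- Zd <- Jq -> Eh <- Kf -> Kd
  P6: Al <- Zd -> Kf -> Kd
  P7: Al <- Kf -> Kd
Condition 1 (no descendant of Al in the set): holds — descendants of Al are {Kd}; none are in {Jq, Kf}.
Condition 2 (every backdoor path blocked by {Jq, Kf}):
  P1: blocked at fork node Jq ∈ conditioning set.
  P2: blocked at fork node Jq ∈ conditioning set.
  P3: blocked at fork node Jq ∈ conditioning set.
  P4: blocked at fork node Jq ∈ conditioning set.
  P5: blocked at fork node Jq ∈ conditioning set.
  P6: blocked at chain node Kf ∈ conditioning set.
  P7: blocked at fork node Kf ∈ conditioning set.
{Jq, Kf} satisfies the backdoor criterion.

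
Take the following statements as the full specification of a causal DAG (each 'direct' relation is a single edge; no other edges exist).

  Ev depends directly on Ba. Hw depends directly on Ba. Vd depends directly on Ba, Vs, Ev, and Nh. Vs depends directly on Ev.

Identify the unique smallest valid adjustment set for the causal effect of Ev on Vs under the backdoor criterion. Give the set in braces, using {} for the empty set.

{}

Variables eligible for adjustment (non-descendants of Ev, excluding Ev and Vs): {Ba, Hw, Nh}.
Backdoor paths from Ev to Vs:
  P1: Ev <- Ba -> Vd <- Vs
Each backdoor path contains an unconditioned collider, so every path is already blocked with the empty conditioning set:
  P1: blocked at collider Vd (neither it nor any descendant is in the conditioning set).
The empty set is therefore the unique smallest valid set.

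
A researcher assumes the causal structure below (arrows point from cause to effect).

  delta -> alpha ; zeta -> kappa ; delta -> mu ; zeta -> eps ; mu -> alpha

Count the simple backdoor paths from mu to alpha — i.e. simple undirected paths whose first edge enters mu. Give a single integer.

1

A backdoor path from mu to alpha is any simple undirected path whose first edge points into mu (i.e. leaves mu via a parent).
Parents of mu: {delta}.
Enumerating:
  P1: mu <- delta -> alpha
That exhausts the simple backdoor paths. Count: 1.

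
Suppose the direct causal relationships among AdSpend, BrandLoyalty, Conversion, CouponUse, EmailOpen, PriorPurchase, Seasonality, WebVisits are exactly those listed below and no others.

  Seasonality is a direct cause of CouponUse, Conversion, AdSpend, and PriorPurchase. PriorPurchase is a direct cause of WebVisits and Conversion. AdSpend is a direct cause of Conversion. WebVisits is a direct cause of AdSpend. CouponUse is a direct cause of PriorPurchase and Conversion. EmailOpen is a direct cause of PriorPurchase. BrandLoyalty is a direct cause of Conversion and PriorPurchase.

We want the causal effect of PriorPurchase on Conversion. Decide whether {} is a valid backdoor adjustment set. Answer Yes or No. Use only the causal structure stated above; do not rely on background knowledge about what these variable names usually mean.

No

Backdoor paths from PriorPurchase to Conversion (paths whose first edge points into PriorPurchase):
  P1: PriorPurchase <- Seasonality -> CouponUse -> Conversion
  P2: PriorPurchase <- Seasonality -> AdSpend -> Conversion
  P3: PriorPurchase <- Seasonality -> Conversion
  P4: PriorPurchase <- CouponUse <- Seasonality -> AdSpend -> Conversion
  P5: PriorPurchase <- CouponUse <- Seasonality -> Conversion
  P6: PriorPurchase <- CouponUse -> Conversion
  P7: PriorPurchase <- BrandLoyalty -> Conversion
Condition 1 (no descendant of PriorPurchase in the set): holds — descendants of PriorPurchase are {AdSpend, Conversion, WebVisits}; none are in {}.
Condition 2 (every backdoor path blocked by {}):
  P1: open — no interior node is in the conditioning set.
  P2: open — no interior node is in the conditioning set.
  P3: open — no interior node is in the conditioning set.
  P4: open — no interior node is in the conditioning set.
  P5: open — no interior node is in the conditioning set.
  P6: open — no interior node is in the conditioning set.
  P7: open — no interior node is in the conditioning set.
{} does not satisfy the backdoor criterion.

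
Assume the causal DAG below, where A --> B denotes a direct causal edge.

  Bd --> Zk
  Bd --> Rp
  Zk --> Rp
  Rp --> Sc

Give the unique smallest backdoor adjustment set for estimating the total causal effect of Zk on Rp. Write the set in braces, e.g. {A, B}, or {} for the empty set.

{Bd}

Variables eligible for adjustment (non-descendants of Zk, excluding Zk and Rp): {Bd}.
Backdoor paths from Zk to Rp:
  P1: Zk <- Bd -> Rp
The empty set is not sufficient: P1 (Zk <- Bd -> Rp) has no collider blocking it and no conditioned non-collider, so it is open.
Try {Bd}:
  P1: blocked at fork node Bd ∈ conditioning set.
{Bd} contains no descendant of Zk and blocks every backdoor path.
{Bd} is the unique smallest valid adjustment set.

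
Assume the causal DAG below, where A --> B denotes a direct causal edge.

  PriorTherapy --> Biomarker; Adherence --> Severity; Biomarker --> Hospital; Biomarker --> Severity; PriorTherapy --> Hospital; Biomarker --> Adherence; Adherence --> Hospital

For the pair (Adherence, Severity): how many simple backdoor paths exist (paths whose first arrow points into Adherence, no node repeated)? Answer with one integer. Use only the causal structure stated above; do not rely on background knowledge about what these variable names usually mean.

1

A backdoor path from Adherence to Severity is any simple undirected path whose first edge points into Adherence (i.e. leaves Adherence via a parent).
Parents of Adherence: {Biomarker}.
Enumerating:
  P1: Adherence <- Biomarker -> Severity
That exhausts the simple backdoor paths. Count: 1.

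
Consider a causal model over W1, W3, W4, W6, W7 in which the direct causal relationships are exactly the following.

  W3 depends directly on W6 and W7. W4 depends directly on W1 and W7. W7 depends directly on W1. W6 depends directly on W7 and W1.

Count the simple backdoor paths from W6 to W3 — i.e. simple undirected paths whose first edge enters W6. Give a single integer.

A backdoor path from W6 to W3 is any simple undirected path whose first edge points into W6 (i.e. leaves W6 via a parent).
Parents of W6: {W1, W7}.
Enumerating:
  P1: W6 <- W1 -> W7 -> W3
  P2: W6 <- W1 -> W4 <- W7 -> W3
  P3: W6 <- W7 -> W3
That exhausts the simple backdoor paths. Count: 3.

3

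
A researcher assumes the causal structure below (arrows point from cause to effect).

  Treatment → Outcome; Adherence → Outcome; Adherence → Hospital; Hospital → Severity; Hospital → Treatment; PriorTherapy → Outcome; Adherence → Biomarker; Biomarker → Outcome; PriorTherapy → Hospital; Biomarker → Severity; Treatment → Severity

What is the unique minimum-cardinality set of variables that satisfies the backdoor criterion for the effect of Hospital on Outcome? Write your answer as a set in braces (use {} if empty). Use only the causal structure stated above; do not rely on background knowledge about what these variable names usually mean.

Variables eligible for adjustment (non-descendants of Hospital, excluding Hospital and Outcome): {Adherence, Biomarker, PriorTherapy}.
Backdoor paths from Hospital to Outcome:
  P1: Hospital <- Adherence -> Biomarker -> Outcome
  P2: Hospital <- Adherence -> Biomarker -> Severity <- Treatment -> Outcome
  P3: Hospital <- Adherence -> Outcome
  P4: Hospital <- PriorTherapy -> Outcome
The empty set is not sufficient: P1 (Hospital <- Adherence -> Biomarker -> Outcome) has no collider blocking it and no conditioned non-collider, so it is open.
Try {Adherence, PriorTherapy}:
  P1: blocked at fork node Adherence ∈ conditioning set.
  P2: blocked at fork node Adherence ∈ conditioning set.
  P3: blocked at fork node Adherence ∈ conditioning set.
  P4: blocked at fork node PriorTherapy ∈ conditioning set.
{Adherence, PriorTherapy} contains no descendant of Hospital and blocks every backdoor path.
Every element of {Adherence, PriorTherapy} is needed (dropping Adherence leaves P1 open; dropping PriorTherapy leaves P4 open), so no proper subset is valid.
Among all size-2 subsets of the eligible variables, only {Adherence, PriorTherapy} blocks every backdoor path, so it is the unique smallest valid adjustment set.

{Adherence, PriorTherapy}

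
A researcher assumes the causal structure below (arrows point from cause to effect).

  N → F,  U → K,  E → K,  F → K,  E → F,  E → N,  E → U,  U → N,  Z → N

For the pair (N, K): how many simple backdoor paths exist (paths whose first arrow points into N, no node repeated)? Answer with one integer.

A backdoor path from N to K is any simple undirected path whose first edge points into N (i.e. leaves N via a parent).
Parents of N: {E, U, Z}.
Enumerating:
  P1: N <- E -> U -> K
  P2: N <- E -> F -> K
  P3: N <- E -> K
  P4: N <- U <- E -> F -> K
  P5: N <- U <- E -> K
  P6: N <- U -> K
That exhausts the simple backdoor paths. Count: 6.

6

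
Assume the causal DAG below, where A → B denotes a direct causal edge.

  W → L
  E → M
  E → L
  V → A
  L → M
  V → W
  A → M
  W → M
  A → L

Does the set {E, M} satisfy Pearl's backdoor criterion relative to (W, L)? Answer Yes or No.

Backdoor paths from W to L (paths whose first edge points into W):
  P1: W <- V -> A -> L
  P2: W <- V -> A -> M <- E -> L
  P3: W <- V -> A -> M <- L
Condition 1 (no descendant of W in the set): FAILS — M is a descendant of W.
Condition 2 (every backdoor path blocked by {E, M}):
  P1: open — no interior node is in the conditioning set.
  P2: blocked at fork node E ∈ conditioning set.
  P3: open — collider(s) M are conditioned on (or have a conditioned descendant) and no non-collider on the path is in the set.
{E, M} does not satisfy the backdoor criterion.

No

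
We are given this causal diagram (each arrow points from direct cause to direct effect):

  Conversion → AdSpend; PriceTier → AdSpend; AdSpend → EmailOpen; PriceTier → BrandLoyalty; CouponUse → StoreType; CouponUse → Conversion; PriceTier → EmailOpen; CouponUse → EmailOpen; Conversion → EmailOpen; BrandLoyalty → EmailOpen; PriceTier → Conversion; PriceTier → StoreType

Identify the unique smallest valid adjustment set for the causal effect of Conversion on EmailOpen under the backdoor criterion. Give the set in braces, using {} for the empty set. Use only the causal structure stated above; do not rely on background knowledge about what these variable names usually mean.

Variables eligible for adjustment (non-descendants of Conversion, excluding Conversion and EmailOpen): {BrandLoyalty, CouponUse, PriceTier, StoreType}.
Backdoor paths from Conversion to EmailOpen:
  P1: Conversion <- PriceTier -> StoreType <- CouponUse -> EmailOpen
  P2: Conversion <- PriceTier -> AdSpend -> EmailOpen
  P3: Conversion <- PriceTier -> BrandLoyalty -> EmailOpen
  P4: Conversion <- PriceTier -> EmailOpen
  P5: Conversion <- CouponUse -> StoreType <- PriceTier -> AdSpend -> EmailOpen
  P6: Conversion <- CouponUse -> StoreType <- PriceTier -> BrandLoyalty -> EmailOpen
  P7: Conversion <- CouponUse -> StoreType <- PriceTier -> EmailOpen
  P8: Conversion <- CouponUse -> EmailOpen
The empty set is not sufficient: P2 (Conversion <- PriceTier -> AdSpend -> EmailOpen) has no collider blocking it and no conditioned non-collider, so it is open.
Try {CouponUse, PriceTier}:
  P1: blocked at fork node PriceTier ∈ conditioning set.
  P2: blocked at fork node PriceTier ∈ conditioning set.
  P3: blocked at fork node PriceTier ∈ conditioning set.
  P4: blocked at fork node PriceTier ∈ conditioning set.
  P5: blocked at fork node CouponUse ∈ conditioning set.
  P6: blocked at fork node CouponUse ∈ conditioning set.
  P7: blocked at fork node CouponUse ∈ conditioning set.
  P8: blocked at fork node CouponUse ∈ conditioning set.
{CouponUse, PriceTier} contains no descendant of Conversion and blocks every backdoor path.
Every element of {CouponUse, PriceTier} is needed (dropping CouponUse leaves P8 open; dropping PriceTier leaves P2 open), so no proper subset is valid.
Among all size-2 subsets of the eligible variables, only {CouponUse, PriceTier} blocks every backdoor path, so it is the unique smallest valid adjustment set.

{CouponUse, PriceTier}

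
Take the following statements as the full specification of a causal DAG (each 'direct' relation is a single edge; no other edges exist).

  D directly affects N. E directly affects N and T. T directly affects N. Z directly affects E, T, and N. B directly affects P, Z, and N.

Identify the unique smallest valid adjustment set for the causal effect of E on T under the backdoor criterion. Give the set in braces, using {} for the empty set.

Variables eligible for adjustment (non-descendants of E, excluding E and T): {B, D, P, Z}.
Backdoor paths from E to T:
  P1: E <- Z <- B -> N <- T
  P2: E <- Z -> T
  P3: E <- Z -> N <- T
The empty set is not sufficient: P2 (E <- Z -> T) has no collider blocking it and no conditioned non-collider, so it is open.
Try {Z}:
  P1: blocked at chain node Z ∈ conditioning set.
  P2: blocked at fork node Z ∈ conditioning set.
  P3: blocked at fork node Z ∈ conditioning set.
{Z} contains no descendant of E and blocks every backdoor path.
No other singleton works — e.g. {D} leaves P2 open — so {Z} is the unique smallest valid adjustment set.

{Z}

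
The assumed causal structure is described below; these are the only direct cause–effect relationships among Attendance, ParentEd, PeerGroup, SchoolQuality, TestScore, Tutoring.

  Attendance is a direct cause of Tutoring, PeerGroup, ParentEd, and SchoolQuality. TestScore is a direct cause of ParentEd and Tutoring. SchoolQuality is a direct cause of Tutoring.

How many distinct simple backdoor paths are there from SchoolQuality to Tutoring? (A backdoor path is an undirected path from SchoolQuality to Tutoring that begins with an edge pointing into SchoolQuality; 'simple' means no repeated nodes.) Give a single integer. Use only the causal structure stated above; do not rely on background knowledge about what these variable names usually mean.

2

A backdoor path from SchoolQuality to Tutoring is any simple undirected path whose first edge points into SchoolQuality (i.e. leaves SchoolQuality via a parent).
Parents of SchoolQuality: {Attendance}.
Enumerating:
  P1: SchoolQuality <- Attendance -> ParentEd <- TestScore -> Tutoring
  P2: SchoolQuality <- Attendance -> Tutoring
That exhausts the simple backdoor paths. Count: 2.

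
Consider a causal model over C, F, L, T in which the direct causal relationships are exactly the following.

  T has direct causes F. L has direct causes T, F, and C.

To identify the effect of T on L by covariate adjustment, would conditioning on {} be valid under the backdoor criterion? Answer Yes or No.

Backdoor paths from T to L (paths whose first edge points into T):
  P1: T <- F -> L
Condition 1 (no descendant of T in the set): holds — descendants of T are {L}; none are in {}.
Condition 2 (every backdoor path blocked by {}):
  P1: open — no interior node is in the conditioning set.
{} does not satisfy the backdoor criterion.

No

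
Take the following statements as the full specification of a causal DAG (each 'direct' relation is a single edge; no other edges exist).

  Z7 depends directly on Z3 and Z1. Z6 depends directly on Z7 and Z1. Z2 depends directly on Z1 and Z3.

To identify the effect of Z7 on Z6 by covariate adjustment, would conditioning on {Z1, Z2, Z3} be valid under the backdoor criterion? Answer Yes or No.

Yes

Backdoor paths from Z7 to Z6 (paths whose first edge points into Z7):
  P1: Z7 <- Z1 -> Z6
  P2: Z7 <- Z3 -> Z2 <- Z1 -> Z6
Condition 1 (no descendant of Z7 in the set): holds — descendants of Z7 are {Z6}; none are in {Z1, Z2, Z3}.
Condition 2 (every backdoor path blocked by {Z1, Z2, Z3}):
  P1: blocked at fork node Z1 ∈ conditioning set.
  P2: blocked at fork node Z3 ∈ conditioning set.
{Z1, Z2, Z3} satisfies the backdoor criterion.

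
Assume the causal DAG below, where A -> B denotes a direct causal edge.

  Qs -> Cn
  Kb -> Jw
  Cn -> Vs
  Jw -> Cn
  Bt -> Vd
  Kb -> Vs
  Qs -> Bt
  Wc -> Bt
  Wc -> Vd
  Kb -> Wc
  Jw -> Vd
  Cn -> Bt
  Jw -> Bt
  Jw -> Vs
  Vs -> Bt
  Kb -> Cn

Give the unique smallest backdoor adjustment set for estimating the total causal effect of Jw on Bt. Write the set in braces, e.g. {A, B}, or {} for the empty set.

{Kb}

Variables eligible for adjustment (non-descendants of Jw, excluding Jw and Bt): {Kb, Qs, Wc}.
Backdoor paths from Jw to Bt:
  P1: Jw <- Kb -> Cn <- Qs -> Bt
  P2: Jw <- Kb -> Cn -> Vs -> Bt
  P3: Jw <- Kb -> Cn -> Bt
  P4: Jw <- Kb -> Wc -> Bt
  P5: Jw <- Kb -> Wc -> Vd <- Bt
  P6: Jw <- Kb -> Vs <- Cn <- Qs -> Bt
  P7: Jw <- Kb -> Vs <- Cn -> Bt
  P8: Jw <- Kb -> Vs -> Bt
The empty set is not sufficient: P2 (Jw <- Kb -> Cn -> Vs -> Bt) has no collider blocking it and no conditioned non-collider, so it is open.
Try {Kb}:
  P1: blocked at fork node Kb ∈ conditioning set.
  P2: blocked at fork node Kb ∈ conditioning set.
  P3: blocked at fork node Kb ∈ conditioning set.
  P4: blocked at fork node Kb ∈ conditioning set.
  P5: blocked at fork node Kb ∈ conditioning set.
  P6: blocked at fork node Kb ∈ conditioning set.
  P7: blocked at fork node Kb ∈ conditioning set.
  P8: blocked at fork node Kb ∈ conditioning set.
{Kb} contains no descendant of Jw and blocks every backdoor path.
No other singleton works — e.g. {Qs} leaves P2 open — so {Kb} is the unique smallest valid adjustment set.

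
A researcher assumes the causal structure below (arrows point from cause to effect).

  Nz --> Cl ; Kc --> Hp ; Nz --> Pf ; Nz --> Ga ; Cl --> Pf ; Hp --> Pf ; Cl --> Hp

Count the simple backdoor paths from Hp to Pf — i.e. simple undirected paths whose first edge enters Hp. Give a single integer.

A backdoor path from Hp to Pf is any simple undirected path whose first edge points into Hp (i.e. leaves Hp via a parent).
Parents of Hp: {Cl, Kc}.
Enumerating:
  P1: Hp <- Cl <- Nz -> Pf
  P2: Hp <- Cl -> Pf
That exhausts the simple backdoor paths. Count: 2.

2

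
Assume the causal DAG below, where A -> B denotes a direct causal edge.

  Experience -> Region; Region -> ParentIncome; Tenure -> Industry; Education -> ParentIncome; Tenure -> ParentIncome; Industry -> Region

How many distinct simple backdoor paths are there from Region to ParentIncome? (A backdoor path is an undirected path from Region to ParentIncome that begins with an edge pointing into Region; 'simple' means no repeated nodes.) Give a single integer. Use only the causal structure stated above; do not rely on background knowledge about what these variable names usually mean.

1

A backdoor path from Region to ParentIncome is any simple undirected path whose first edge points into Region (i.e. leaves Region via a parent).
Parents of Region: {Experience, Industry}.
Enumerating:
  P1: Region <- Industry <- Tenure -> ParentIncome
That exhausts the simple backdoor paths. Count: 1.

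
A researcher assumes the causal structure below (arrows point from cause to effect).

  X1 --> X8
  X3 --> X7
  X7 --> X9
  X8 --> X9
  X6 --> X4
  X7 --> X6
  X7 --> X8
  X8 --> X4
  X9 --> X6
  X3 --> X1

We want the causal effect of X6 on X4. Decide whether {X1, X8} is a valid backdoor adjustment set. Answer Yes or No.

Backdoor paths from X6 to X4 (paths whose first edge points into X6):
  P1: X6 <- X7 <- X3 -> X1 -> X8 -> X4
  P2: X6 <- X7 -> X8 -> X4
  P3: X6 <- X7 -> X9 <- X8 -> X4
  P4: X6 <- X9 <- X7 <- X3 -> X1 -> X8 -> X4
  P5: X6 <- X9 <- X7 -> X8 -> X4
  P6: X6 <- X9 <- X8 -> X4
Condition 1 (no descendant of X6 in the set): holds — descendants of X6 are {X4}; none are in {X1, X8}.
Condition 2 (every backdoor path blocked by {X1, X8}):
  P1: blocked at chain node X1 ∈ conditioning set.
  P2: blocked at chain node X8 ∈ conditioning set.
  P3: blocked at collider X9 (neither it nor any descendant is in the conditioning set).
  P4: blocked at chain node X1 ∈ conditioning set.
  P5: blocked at chain node X8 ∈ conditioning set.
  P6: blocked at fork node X8 ∈ conditioning set.
{X1, X8} satisfies the backdoor criterion.

Yes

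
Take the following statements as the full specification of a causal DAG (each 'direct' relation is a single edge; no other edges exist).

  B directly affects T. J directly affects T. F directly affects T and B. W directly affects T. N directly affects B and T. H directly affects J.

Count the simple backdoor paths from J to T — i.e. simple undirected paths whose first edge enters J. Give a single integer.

A backdoor path from J to T is any simple undirected path whose first edge points into J (i.e. leaves J via a parent).
Parents of J: {H}.
No simple path from any parent of J reaches T without revisiting J, so there are no backdoor paths.

0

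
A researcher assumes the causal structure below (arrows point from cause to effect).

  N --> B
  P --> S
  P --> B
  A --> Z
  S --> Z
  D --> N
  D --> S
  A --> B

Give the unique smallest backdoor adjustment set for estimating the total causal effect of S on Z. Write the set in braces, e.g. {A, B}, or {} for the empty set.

Variables eligible for adjustment (non-descendants of S, excluding S and Z): {A, B, D, N, P}.
Backdoor paths from S to Z:
  P1: S <- P -> B <- A -> Z
  P2: S <- D -> N -> B <- A -> Z
Each backdoor path contains an unconditioned collider, so every path is already blocked with the empty conditioning set:
  P1: blocked at collider B (neither it nor any descendant is in the conditioning set).
  P2: blocked at collider B (neither it nor any descendant is in the conditioning set).
The empty set is therefore the unique smallest valid set.

{}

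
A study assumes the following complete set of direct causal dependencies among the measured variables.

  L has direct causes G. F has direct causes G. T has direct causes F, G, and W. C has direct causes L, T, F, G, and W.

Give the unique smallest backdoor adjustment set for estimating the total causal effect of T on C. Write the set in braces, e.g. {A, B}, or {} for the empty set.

Variables eligible for adjustment (non-descendants of T, excluding T and C): {F, G, L, W}.
Backdoor paths from T to C:
  P1: T <- G -> F -> C
  P2: T <- G -> L -> C
  P3: T <- G -> C
  P4: T <- F <- G -> L -> C
  P5: T <- F <- G -> C
  P6: T <- F -> C
  P7: T <- W -> C
The empty set is not sufficient: P1 (T <- G -> F -> C) has no collider blocking it and no conditioned non-collider, so it is open.
Try {F, G, W}:
  P1: blocked at fork node G ∈ conditioning set.
  P2: blocked at fork node G ∈ conditioning set.
  P3: blocked at fork node G ∈ conditioning set.
  P4: blocked at chain node F ∈ conditioning set.
  P5: blocked at chain node F ∈ conditioning set.
  P6: blocked at fork node F ∈ conditioning set.
  P7: blocked at fork node W ∈ conditioning set.
{F, G, W} contains no descendant of T and blocks every backdoor path.
Every element of {F, G, W} is needed (dropping F leaves P6 open; dropping G leaves P2 open; dropping W leaves P7 open), so no proper subset is valid.
Among all size-3 subsets of the eligible variables, only {F, G, W} blocks every backdoor path, so it is the unique smallest valid adjustment set.

{F, G, W}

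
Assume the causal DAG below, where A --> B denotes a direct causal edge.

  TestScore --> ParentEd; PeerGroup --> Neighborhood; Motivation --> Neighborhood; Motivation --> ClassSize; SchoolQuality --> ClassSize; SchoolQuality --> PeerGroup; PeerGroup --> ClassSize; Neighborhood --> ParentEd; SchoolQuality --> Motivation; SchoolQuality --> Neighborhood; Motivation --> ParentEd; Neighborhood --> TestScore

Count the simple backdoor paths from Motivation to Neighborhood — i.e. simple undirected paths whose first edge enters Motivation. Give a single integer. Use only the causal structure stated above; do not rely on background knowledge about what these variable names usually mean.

3

A backdoor path from Motivation to Neighborhood is any simple undirected path whose first edge points into Motivation (i.e. leaves Motivation via a parent).
Parents of Motivation: {SchoolQuality}.
Enumerating:
  P1: Motivation <- SchoolQuality -> PeerGroup -> Neighborhood
  P2: Motivation <- SchoolQuality -> Neighborhood
  P3: Motivation <- SchoolQuality -> ClassSize <- PeerGroup -> Neighborhood
That exhausts the simple backdoor paths. Count: 3.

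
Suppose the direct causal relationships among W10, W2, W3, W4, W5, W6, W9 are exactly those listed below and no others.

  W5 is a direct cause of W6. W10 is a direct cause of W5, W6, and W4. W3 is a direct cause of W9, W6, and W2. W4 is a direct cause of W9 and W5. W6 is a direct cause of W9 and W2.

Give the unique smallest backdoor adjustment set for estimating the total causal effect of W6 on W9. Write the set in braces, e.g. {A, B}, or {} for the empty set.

{W3, W4}

Variables eligible for adjustment (non-descendants of W6, excluding W6 and W9): {W10, W3, W4, W5}.
Backdoor paths from W6 to W9:
  P1: W6 <- W3 -> W9
  P2: W6 <- W10 -> W4 -> W9
  P3: W6 <- W10 -> W5 <- W4 -> W9
  P4: W6 <- W5 <- W10 -> W4 -> W9
  P5: W6 <- W5 <- W4 -> W9
The empty set is not sufficient: P1 (W6 <- W3 -> W9) has no collider blocking it and no conditioned non-collider, so it is open.
Try {W3, W4}:
  P1: blocked at fork node W3 ∈ conditioning set.
  P2: blocked at chain node W4 ∈ conditioning set.
  P3: blocked at collider W5 (neither it nor any descendant is in the conditioning set).
  P4: blocked at chain node W4 ∈ conditioning set.
  P5: blocked at fork node W4 ∈ conditioning set.
{W3, W4} contains no descendant of W6 and blocks every backdoor path.
Every element of {W3, W4} is needed (dropping W3 leaves P1 open; dropping W4 leaves P2 open), so no proper subset is valid.
Among all size-2 subsets of the eligible variables, only {W3, W4} blocks every backdoor path, so it is the unique smallest valid adjustment set.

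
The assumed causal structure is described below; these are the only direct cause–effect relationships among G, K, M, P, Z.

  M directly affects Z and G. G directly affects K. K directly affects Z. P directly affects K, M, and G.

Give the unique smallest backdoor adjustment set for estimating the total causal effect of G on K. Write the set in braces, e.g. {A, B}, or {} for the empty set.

{P}

Variables eligible for adjustment (non-descendants of G, excluding G and K): {M, P}.
Backdoor paths from G to K:
  P1: G <- P -> M -> Z <- K
  P2: G <- P -> K
  P3: G <- M <- P -> K
  P4: G <- M -> Z <- K
The empty set is not sufficient: P2 (G <- P -> K) has no collider blocking it and no conditioned non-collider, so it is open.
Try {P}:
  P1: blocked at fork node P ∈ conditioning set.
  P2: blocked at fork node P ∈ conditioning set.
  P3: blocked at fork node P ∈ conditioning set.
  P4: blocked at collider Z (neither it nor any descendant is in the conditioning set).
{P} contains no descendant of G and blocks every backdoor path.
No other singleton works — e.g. {M} leaves P2 open — so {P} is the unique smallest valid adjustment set.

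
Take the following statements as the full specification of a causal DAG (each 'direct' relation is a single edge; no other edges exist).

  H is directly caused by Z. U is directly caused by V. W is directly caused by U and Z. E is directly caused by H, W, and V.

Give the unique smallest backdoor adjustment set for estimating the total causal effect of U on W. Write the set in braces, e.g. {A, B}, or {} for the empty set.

{}

Variables eligible for adjustment (non-descendants of U, excluding U and W): {H, V, Z}.
Backdoor paths from U to W:
  P1: U <- V -> E <- W
  P2: U <- V -> E <- H <- Z -> W
Each backdoor path contains an unconditioned collider, so every path is already blocked with the empty conditioning set:
  P1: blocked at collider E (neither it nor any descendant is in the conditioning set).
  P2: blocked at collider E (neither it nor any descendant is in the conditioning set).
The empty set is therefore the unique smallest valid set.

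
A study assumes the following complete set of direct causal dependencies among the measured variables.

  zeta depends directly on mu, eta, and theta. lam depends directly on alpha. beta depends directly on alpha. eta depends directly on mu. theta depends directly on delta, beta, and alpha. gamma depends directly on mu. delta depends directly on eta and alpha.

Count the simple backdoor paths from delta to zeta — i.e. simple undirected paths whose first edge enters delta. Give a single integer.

A backdoor path from delta to zeta is any simple undirected path whose first edge points into delta (i.e. leaves delta via a parent).
Parents of delta: {alpha, eta}.
Enumerating:
  P1: delta <- alpha -> beta -> theta -> zeta
  P2: delta <- alpha -> theta -> zeta
  P3: delta <- eta <- mu -> zeta
  P4: delta <- eta -> zeta
That exhausts the simple backdoor paths. Count: 4.

4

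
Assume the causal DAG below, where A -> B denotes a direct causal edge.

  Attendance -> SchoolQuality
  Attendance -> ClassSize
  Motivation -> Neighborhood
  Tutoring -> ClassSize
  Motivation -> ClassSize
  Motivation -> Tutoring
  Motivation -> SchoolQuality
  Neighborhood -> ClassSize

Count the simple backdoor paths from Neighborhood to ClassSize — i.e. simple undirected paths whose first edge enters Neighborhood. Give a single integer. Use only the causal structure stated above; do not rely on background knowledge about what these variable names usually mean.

3

A backdoor path from Neighborhood to ClassSize is any simple undirected path whose first edge points into Neighborhood (i.e. leaves Neighborhood via a parent).
Parents of Neighborhood: {Motivation}.
Enumerating:
  P1: Neighborhood <- Motivation -> Tutoring -> ClassSize
  P2: Neighborhood <- Motivation -> SchoolQuality <- Attendance -> ClassSize
  P3: Neighborhood <- Motivation -> ClassSize
That exhausts the simple backdoor paths. Count: 3.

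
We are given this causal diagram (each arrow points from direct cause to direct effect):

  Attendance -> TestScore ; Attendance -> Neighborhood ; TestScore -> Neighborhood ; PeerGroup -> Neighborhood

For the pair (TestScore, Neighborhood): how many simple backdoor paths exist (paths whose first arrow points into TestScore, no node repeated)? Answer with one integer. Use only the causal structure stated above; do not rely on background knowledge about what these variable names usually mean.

A backdoor path from TestScore to Neighborhood is any simple undirected path whose first edge points into TestScore (i.e. leaves TestScore via a parent).
Parents of TestScore: {Attendance}.
Enumerating:
  P1: TestScore <- Attendance -> Neighborhood
That exhausts the simple backdoor paths. Count: 1.

1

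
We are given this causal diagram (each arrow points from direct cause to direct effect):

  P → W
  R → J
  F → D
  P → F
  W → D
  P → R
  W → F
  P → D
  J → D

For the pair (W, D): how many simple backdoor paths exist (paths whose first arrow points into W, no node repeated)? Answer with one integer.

3

A backdoor path from W to D is any simple undirected path whose first edge points into W (i.e. leaves W via a parent).
Parents of W: {P}.
Enumerating:
  P1: W <- P -> R -> J -> D
  P2: W <- P -> F -> D
  P3: W <- P -> D
That exhausts the simple backdoor paths. Count: 3.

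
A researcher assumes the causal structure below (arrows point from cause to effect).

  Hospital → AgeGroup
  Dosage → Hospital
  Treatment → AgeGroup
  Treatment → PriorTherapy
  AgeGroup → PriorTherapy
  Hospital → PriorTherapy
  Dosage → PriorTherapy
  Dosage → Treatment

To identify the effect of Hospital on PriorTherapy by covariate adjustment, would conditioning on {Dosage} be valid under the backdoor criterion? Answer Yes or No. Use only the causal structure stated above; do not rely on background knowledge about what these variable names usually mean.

Backdoor paths from Hospital to PriorTherapy (paths whose first edge points into Hospital):
  P1: Hospital <- Dosage -> Treatment -> AgeGroup -> PriorTherapy
  P2: Hospital <- Dosage -> Treatment -> PriorTherapy
  P3: Hospital <- Dosage -> PriorTherapy
Condition 1 (no descendant of Hospital in the set): holds — descendants of Hospital are {AgeGroup, PriorTherapy}; none are in {Dosage}.
Condition 2 (every backdoor path blocked by {Dosage}):
  P1: blocked at fork node Dosage ∈ conditioning set.
  P2: blocked at fork node Dosage ∈ conditioning set.
  P3: blocked at fork node Dosage ∈ conditioning set.
{Dosage} satisfies the backdoor criterion.

Yes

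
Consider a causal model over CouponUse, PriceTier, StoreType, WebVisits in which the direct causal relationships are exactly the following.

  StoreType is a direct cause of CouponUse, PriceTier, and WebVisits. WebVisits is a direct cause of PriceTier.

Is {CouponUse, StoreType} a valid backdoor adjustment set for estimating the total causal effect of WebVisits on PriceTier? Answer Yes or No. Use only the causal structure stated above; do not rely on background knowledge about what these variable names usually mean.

Backdoor paths from WebVisits to PriceTier (paths whose first edge points into WebVisits):
  P1: WebVisits <- StoreType -> PriceTier
Condition 1 (no descendant of WebVisits in the set): holds — descendants of WebVisits are {PriceTier}; none are in {CouponUse, StoreType}.
Condition 2 (every backdoor path blocked by {CouponUse, StoreType}):
  P1: blocked at fork node StoreType ∈ conditioning set.
{CouponUse, StoreType} satisfies the backdoor criterion.

Yes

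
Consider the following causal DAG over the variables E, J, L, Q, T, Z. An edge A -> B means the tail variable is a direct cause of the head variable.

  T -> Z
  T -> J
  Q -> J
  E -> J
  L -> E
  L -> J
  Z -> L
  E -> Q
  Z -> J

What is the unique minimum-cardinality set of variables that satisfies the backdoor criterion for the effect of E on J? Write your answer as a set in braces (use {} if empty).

{L}

Variables eligible for adjustment (non-descendants of E, excluding E and J): {L, T, Z}.
Backdoor paths from E to J:
  P1: E <- L <- Z <- T -> J
  P2: E <- L <- Z -> J
  P3: E <- L -> J
The empty set is not sufficient: P1 (E <- L <- Z <- T -> J) has no collider blocking it and no conditioned non-collider, so it is open.
Try {L}:
  P1: blocked at chain node L ∈ conditioning set.
  P2: blocked at chain node L ∈ conditioning set.
  P3: blocked at fork node L ∈ conditioning set.
{L} contains no descendant of E and blocks every backdoor path.
No other singleton works — e.g. {T} leaves P2 open — so {L} is the unique smallest valid adjustment set.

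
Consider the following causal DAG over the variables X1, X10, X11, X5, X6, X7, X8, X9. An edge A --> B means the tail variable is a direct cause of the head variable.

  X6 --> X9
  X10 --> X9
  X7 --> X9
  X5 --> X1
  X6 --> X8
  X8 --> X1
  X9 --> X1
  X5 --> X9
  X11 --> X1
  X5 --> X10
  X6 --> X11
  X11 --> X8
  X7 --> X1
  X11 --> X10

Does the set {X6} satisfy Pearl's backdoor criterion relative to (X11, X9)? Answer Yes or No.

Backdoor paths from X11 to X9 (paths whose first edge points into X11):
  P1: X11 <- X6 -> X8 -> X1 <- X5 -> X10 -> X9
  P2: X11 <- X6 -> X8 -> X1 <- X5 -> X9
  P3: X11 <- X6 -> X8 -> X1 <- X7 -> X9
  P4: X11 <- X6 -> X8 -> X1 <- X9
  P5: X11 <- X6 -> X9
Condition 1 (no descendant of X11 in the set): holds — descendants of X11 are {X1, X10, X8, X9}; none are in {X6}.
Condition 2 (every backdoor path blocked by {X6}):
  P1: blocked at fork node X6 ∈ conditioning set.
  P2: blocked at fork node X6 ∈ conditioning set.
  P3: blocked at fork node X6 ∈ conditioning set.
  P4: blocked at fork node X6 ∈ conditioning set.
  P5: blocked at fork node X6 ∈ conditioning set.
{X6} satisfies the backdoor criterion.

Yes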